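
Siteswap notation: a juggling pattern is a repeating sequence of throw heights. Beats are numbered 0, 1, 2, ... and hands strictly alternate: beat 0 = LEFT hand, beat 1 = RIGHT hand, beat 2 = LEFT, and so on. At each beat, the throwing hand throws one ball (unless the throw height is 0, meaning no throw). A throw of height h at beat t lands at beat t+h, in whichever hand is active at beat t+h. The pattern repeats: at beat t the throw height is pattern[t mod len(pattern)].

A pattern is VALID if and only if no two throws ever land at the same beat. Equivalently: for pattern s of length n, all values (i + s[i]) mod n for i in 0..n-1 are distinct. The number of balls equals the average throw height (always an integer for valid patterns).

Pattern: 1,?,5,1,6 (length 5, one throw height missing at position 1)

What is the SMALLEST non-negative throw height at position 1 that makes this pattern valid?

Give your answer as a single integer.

Answer: 2

Derivation:
i=0: (0 + 1) mod 5 = 1
i=1: s[i]=? (unknown)
i=2: (2 + 5) mod 5 = 2
i=3: (3 + 1) mod 5 = 4
i=4: (4 + 6) mod 5 = 0
Known residues: [0, 1, 2, 4]; need a permutation of 0..4, so missing residue r = 3
Need (1 + s) mod 5 = 3; smallest s = (3 - 1) mod 5 = 2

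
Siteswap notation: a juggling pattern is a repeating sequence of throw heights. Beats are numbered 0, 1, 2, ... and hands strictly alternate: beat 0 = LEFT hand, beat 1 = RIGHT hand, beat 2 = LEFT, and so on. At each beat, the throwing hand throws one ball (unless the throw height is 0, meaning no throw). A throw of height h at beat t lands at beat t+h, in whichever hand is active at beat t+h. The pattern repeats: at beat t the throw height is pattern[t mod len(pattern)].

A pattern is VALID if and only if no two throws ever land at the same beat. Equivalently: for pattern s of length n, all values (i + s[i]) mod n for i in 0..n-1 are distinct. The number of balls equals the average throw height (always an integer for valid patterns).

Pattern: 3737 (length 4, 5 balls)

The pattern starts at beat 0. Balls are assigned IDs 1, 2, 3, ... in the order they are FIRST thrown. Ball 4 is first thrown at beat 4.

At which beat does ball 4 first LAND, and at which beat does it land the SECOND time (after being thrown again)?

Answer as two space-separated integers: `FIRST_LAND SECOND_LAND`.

Beat 0 (L): throw ball1 h=3 -> lands@3:R; in-air after throw: [b1@3:R]
Beat 1 (R): throw ball2 h=7 -> lands@8:L; in-air after throw: [b1@3:R b2@8:L]
Beat 2 (L): throw ball3 h=3 -> lands@5:R; in-air after throw: [b1@3:R b3@5:R b2@8:L]
Beat 3 (R): throw ball1 h=7 -> lands@10:L; in-air after throw: [b3@5:R b2@8:L b1@10:L]
Beat 4 (L): throw ball4 h=3 -> lands@7:R; in-air after throw: [b3@5:R b4@7:R b2@8:L b1@10:L]
Beat 5 (R): throw ball3 h=7 -> lands@12:L; in-air after throw: [b4@7:R b2@8:L b1@10:L b3@12:L]
Beat 6 (L): throw ball5 h=3 -> lands@9:R; in-air after throw: [b4@7:R b2@8:L b5@9:R b1@10:L b3@12:L]
Beat 7 (R): throw ball4 h=7 -> lands@14:L; in-air after throw: [b2@8:L b5@9:R b1@10:L b3@12:L b4@14:L]
Beat 8 (L): throw ball2 h=3 -> lands@11:R; in-air after throw: [b5@9:R b1@10:L b2@11:R b3@12:L b4@14:L]
Beat 9 (R): throw ball5 h=7 -> lands@16:L; in-air after throw: [b1@10:L b2@11:R b3@12:L b4@14:L b5@16:L]
Beat 10 (L): throw ball1 h=3 -> lands@13:R; in-air after throw: [b2@11:R b3@12:L b1@13:R b4@14:L b5@16:L]
Beat 11 (R): throw ball2 h=7 -> lands@18:L; in-air after throw: [b3@12:L b1@13:R b4@14:L b5@16:L b2@18:L]
Ball 4: thrown@4 h=3 -> first land @7; rethrown@7 h=7 -> second land @14

Answer: 7 14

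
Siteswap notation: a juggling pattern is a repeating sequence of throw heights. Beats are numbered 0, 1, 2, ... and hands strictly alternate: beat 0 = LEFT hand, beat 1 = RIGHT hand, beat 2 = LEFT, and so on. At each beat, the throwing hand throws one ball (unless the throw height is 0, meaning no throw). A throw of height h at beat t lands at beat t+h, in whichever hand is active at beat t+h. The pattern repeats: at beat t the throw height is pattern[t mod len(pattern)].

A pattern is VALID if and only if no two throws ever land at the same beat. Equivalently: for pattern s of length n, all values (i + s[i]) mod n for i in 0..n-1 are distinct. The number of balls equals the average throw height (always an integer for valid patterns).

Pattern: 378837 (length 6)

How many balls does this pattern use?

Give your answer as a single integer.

Answer: 6

Derivation:
Pattern = [3, 7, 8, 8, 3, 7], length n = 6
  position 0: throw height = 3, running sum = 3
  position 1: throw height = 7, running sum = 10
  position 2: throw height = 8, running sum = 18
  position 3: throw height = 8, running sum = 26
  position 4: throw height = 3, running sum = 29
  position 5: throw height = 7, running sum = 36
Total sum = 36; balls = sum / n = 36 / 6 = 6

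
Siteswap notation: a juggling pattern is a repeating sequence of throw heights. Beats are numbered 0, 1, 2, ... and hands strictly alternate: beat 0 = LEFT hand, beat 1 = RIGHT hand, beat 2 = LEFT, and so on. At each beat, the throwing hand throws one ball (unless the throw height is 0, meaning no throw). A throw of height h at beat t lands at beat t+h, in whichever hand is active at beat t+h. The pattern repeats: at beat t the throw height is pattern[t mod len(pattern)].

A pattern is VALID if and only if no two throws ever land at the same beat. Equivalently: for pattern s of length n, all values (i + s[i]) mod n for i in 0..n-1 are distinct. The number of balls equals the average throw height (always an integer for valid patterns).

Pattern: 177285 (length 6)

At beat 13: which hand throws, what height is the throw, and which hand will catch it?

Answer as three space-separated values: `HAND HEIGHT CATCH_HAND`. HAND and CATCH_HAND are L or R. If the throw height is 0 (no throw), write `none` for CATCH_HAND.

Answer: R 7 L

Derivation:
Beat 13: 13 mod 2 = 1, so hand = R
Throw height = pattern[13 mod 6] = pattern[1] = 7
Lands at beat 13+7=20, 20 mod 2 = 0, so catch hand = L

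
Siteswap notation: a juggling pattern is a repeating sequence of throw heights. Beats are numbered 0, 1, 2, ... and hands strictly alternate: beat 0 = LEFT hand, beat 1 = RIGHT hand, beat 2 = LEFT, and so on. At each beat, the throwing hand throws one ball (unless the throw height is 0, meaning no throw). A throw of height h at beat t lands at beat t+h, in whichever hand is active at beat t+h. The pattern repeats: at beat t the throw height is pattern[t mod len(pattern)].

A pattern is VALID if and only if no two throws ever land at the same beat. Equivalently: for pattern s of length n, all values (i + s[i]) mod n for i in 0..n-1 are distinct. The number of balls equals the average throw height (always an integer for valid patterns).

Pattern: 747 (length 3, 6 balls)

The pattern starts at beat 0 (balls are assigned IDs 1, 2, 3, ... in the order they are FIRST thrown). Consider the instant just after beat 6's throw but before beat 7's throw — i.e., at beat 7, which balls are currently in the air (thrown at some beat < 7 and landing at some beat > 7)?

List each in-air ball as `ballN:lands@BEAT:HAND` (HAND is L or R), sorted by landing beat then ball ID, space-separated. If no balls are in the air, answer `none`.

Answer: ball5:lands@8:L ball3:lands@9:R ball4:lands@10:L ball2:lands@12:L ball6:lands@13:R

Derivation:
Beat 0 (L): throw ball1 h=7 -> lands@7:R; in-air after throw: [b1@7:R]
Beat 1 (R): throw ball2 h=4 -> lands@5:R; in-air after throw: [b2@5:R b1@7:R]
Beat 2 (L): throw ball3 h=7 -> lands@9:R; in-air after throw: [b2@5:R b1@7:R b3@9:R]
Beat 3 (R): throw ball4 h=7 -> lands@10:L; in-air after throw: [b2@5:R b1@7:R b3@9:R b4@10:L]
Beat 4 (L): throw ball5 h=4 -> lands@8:L; in-air after throw: [b2@5:R b1@7:R b5@8:L b3@9:R b4@10:L]
Beat 5 (R): throw ball2 h=7 -> lands@12:L; in-air after throw: [b1@7:R b5@8:L b3@9:R b4@10:L b2@12:L]
Beat 6 (L): throw ball6 h=7 -> lands@13:R; in-air after throw: [b1@7:R b5@8:L b3@9:R b4@10:L b2@12:L b6@13:R]
Beat 7 (R): throw ball1 h=4 -> lands@11:R; in-air after throw: [b5@8:L b3@9:R b4@10:L b1@11:R b2@12:L b6@13:R]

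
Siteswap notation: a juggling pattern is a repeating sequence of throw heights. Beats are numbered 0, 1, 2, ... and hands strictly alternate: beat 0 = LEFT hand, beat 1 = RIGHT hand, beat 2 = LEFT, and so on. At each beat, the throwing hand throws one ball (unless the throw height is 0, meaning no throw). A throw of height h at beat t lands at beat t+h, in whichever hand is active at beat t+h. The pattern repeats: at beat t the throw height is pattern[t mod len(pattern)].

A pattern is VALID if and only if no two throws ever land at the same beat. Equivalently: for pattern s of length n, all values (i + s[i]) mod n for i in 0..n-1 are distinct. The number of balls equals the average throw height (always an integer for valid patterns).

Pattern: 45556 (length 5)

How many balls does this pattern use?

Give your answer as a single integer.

Pattern = [4, 5, 5, 5, 6], length n = 5
  position 0: throw height = 4, running sum = 4
  position 1: throw height = 5, running sum = 9
  position 2: throw height = 5, running sum = 14
  position 3: throw height = 5, running sum = 19
  position 4: throw height = 6, running sum = 25
Total sum = 25; balls = sum / n = 25 / 5 = 5

Answer: 5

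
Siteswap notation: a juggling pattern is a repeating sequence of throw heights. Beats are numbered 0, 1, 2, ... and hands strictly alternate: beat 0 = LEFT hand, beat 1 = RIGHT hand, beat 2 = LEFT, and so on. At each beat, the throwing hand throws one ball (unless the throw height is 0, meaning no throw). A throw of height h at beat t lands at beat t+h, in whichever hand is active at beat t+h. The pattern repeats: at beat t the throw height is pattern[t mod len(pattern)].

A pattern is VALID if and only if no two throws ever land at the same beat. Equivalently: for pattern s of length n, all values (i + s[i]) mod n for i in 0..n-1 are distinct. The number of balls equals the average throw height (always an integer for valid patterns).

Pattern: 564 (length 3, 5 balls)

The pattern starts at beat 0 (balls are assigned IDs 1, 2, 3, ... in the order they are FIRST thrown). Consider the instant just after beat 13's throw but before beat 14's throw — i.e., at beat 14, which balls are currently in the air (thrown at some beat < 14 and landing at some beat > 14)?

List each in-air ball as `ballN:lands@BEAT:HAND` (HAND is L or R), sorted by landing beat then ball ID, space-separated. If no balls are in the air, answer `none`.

Answer: ball3:lands@15:R ball5:lands@16:L ball4:lands@17:R ball2:lands@19:R

Derivation:
Beat 0 (L): throw ball1 h=5 -> lands@5:R; in-air after throw: [b1@5:R]
Beat 1 (R): throw ball2 h=6 -> lands@7:R; in-air after throw: [b1@5:R b2@7:R]
Beat 2 (L): throw ball3 h=4 -> lands@6:L; in-air after throw: [b1@5:R b3@6:L b2@7:R]
Beat 3 (R): throw ball4 h=5 -> lands@8:L; in-air after throw: [b1@5:R b3@6:L b2@7:R b4@8:L]
Beat 4 (L): throw ball5 h=6 -> lands@10:L; in-air after throw: [b1@5:R b3@6:L b2@7:R b4@8:L b5@10:L]
Beat 5 (R): throw ball1 h=4 -> lands@9:R; in-air after throw: [b3@6:L b2@7:R b4@8:L b1@9:R b5@10:L]
Beat 6 (L): throw ball3 h=5 -> lands@11:R; in-air after throw: [b2@7:R b4@8:L b1@9:R b5@10:L b3@11:R]
Beat 7 (R): throw ball2 h=6 -> lands@13:R; in-air after throw: [b4@8:L b1@9:R b5@10:L b3@11:R b2@13:R]
Beat 8 (L): throw ball4 h=4 -> lands@12:L; in-air after throw: [b1@9:R b5@10:L b3@11:R b4@12:L b2@13:R]
Beat 9 (R): throw ball1 h=5 -> lands@14:L; in-air after throw: [b5@10:L b3@11:R b4@12:L b2@13:R b1@14:L]
Beat 10 (L): throw ball5 h=6 -> lands@16:L; in-air after throw: [b3@11:R b4@12:L b2@13:R b1@14:L b5@16:L]
Beat 11 (R): throw ball3 h=4 -> lands@15:R; in-air after throw: [b4@12:L b2@13:R b1@14:L b3@15:R b5@16:L]
Beat 12 (L): throw ball4 h=5 -> lands@17:R; in-air after throw: [b2@13:R b1@14:L b3@15:R b5@16:L b4@17:R]
Beat 13 (R): throw ball2 h=6 -> lands@19:R; in-air after throw: [b1@14:L b3@15:R b5@16:L b4@17:R b2@19:R]
Beat 14 (L): throw ball1 h=4 -> lands@18:L; in-air after throw: [b3@15:R b5@16:L b4@17:R b1@18:L b2@19:R]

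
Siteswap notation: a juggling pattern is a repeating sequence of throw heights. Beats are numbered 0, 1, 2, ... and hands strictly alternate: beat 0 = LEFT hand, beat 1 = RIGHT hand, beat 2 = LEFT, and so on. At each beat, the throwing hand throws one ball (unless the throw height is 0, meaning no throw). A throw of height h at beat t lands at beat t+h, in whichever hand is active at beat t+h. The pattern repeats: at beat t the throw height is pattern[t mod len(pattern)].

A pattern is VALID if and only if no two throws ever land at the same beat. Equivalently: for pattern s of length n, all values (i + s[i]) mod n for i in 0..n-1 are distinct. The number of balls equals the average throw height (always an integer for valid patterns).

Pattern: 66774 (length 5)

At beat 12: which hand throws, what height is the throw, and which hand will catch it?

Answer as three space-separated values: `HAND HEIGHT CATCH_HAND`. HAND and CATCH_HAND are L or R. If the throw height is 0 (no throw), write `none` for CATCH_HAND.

Answer: L 7 R

Derivation:
Beat 12: 12 mod 2 = 0, so hand = L
Throw height = pattern[12 mod 5] = pattern[2] = 7
Lands at beat 12+7=19, 19 mod 2 = 1, so catch hand = R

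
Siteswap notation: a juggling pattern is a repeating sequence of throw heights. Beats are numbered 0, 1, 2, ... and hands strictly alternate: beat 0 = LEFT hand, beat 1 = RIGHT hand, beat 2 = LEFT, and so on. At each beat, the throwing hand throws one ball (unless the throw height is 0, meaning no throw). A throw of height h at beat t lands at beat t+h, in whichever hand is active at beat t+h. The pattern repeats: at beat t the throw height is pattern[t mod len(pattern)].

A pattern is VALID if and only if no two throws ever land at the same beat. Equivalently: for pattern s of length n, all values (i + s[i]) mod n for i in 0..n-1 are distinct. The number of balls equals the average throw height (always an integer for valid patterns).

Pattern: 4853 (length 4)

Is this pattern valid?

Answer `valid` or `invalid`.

i=0: (i + s[i]) mod n = (0 + 4) mod 4 = 0
i=1: (i + s[i]) mod n = (1 + 8) mod 4 = 1
i=2: (i + s[i]) mod n = (2 + 5) mod 4 = 3
i=3: (i + s[i]) mod n = (3 + 3) mod 4 = 2
Residues: [0, 1, 3, 2], distinct: True

Answer: valid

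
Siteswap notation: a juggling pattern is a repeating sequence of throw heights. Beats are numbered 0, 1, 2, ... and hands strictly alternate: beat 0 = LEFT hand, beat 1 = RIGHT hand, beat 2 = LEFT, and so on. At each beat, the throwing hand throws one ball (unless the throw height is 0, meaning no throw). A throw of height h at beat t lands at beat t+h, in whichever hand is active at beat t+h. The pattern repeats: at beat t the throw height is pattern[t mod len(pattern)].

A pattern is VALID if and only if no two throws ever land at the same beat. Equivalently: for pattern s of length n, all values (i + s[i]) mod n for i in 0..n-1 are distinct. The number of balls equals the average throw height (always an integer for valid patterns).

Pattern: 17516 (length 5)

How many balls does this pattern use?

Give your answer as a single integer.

Answer: 4

Derivation:
Pattern = [1, 7, 5, 1, 6], length n = 5
  position 0: throw height = 1, running sum = 1
  position 1: throw height = 7, running sum = 8
  position 2: throw height = 5, running sum = 13
  position 3: throw height = 1, running sum = 14
  position 4: throw height = 6, running sum = 20
Total sum = 20; balls = sum / n = 20 / 5 = 4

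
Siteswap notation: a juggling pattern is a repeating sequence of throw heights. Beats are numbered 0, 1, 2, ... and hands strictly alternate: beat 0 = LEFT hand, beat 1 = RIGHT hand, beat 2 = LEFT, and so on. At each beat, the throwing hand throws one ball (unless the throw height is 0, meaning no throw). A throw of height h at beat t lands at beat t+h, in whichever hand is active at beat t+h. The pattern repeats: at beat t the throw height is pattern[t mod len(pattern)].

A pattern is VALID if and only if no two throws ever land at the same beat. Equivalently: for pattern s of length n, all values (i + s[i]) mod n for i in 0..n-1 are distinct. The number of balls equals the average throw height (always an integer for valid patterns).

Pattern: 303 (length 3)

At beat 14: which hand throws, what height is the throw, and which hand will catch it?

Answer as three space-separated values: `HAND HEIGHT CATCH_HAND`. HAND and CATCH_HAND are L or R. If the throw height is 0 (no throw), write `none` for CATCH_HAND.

Answer: L 3 R

Derivation:
Beat 14: 14 mod 2 = 0, so hand = L
Throw height = pattern[14 mod 3] = pattern[2] = 3
Lands at beat 14+3=17, 17 mod 2 = 1, so catch hand = R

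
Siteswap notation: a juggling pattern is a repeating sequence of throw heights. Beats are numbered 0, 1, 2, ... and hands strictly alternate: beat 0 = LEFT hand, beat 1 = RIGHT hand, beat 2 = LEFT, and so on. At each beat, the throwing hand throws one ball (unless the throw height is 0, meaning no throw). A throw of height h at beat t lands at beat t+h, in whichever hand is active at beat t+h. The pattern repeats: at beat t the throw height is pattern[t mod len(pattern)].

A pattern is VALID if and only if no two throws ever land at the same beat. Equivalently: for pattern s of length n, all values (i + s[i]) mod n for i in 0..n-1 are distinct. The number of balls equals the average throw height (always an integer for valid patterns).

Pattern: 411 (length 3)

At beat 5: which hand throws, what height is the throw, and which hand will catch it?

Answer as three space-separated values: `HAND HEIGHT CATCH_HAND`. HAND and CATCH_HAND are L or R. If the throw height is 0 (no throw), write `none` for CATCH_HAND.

Beat 5: 5 mod 2 = 1, so hand = R
Throw height = pattern[5 mod 3] = pattern[2] = 1
Lands at beat 5+1=6, 6 mod 2 = 0, so catch hand = L

Answer: R 1 L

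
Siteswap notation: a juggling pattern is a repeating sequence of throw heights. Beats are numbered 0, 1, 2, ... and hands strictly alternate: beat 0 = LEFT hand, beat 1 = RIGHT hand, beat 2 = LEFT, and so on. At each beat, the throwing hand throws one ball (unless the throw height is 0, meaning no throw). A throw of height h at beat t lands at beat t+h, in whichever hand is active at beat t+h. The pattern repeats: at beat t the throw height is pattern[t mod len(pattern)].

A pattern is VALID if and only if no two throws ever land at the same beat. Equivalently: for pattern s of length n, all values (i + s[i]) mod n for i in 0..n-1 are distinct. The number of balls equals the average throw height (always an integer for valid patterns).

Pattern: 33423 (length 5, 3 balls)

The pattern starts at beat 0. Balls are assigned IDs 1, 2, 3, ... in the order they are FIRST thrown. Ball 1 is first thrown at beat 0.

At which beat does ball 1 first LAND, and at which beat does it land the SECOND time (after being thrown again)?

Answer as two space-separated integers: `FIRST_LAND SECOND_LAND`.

Beat 0 (L): throw ball1 h=3 -> lands@3:R; in-air after throw: [b1@3:R]
Beat 1 (R): throw ball2 h=3 -> lands@4:L; in-air after throw: [b1@3:R b2@4:L]
Beat 2 (L): throw ball3 h=4 -> lands@6:L; in-air after throw: [b1@3:R b2@4:L b3@6:L]
Beat 3 (R): throw ball1 h=2 -> lands@5:R; in-air after throw: [b2@4:L b1@5:R b3@6:L]
Beat 4 (L): throw ball2 h=3 -> lands@7:R; in-air after throw: [b1@5:R b3@6:L b2@7:R]
Beat 5 (R): throw ball1 h=3 -> lands@8:L; in-air after throw: [b3@6:L b2@7:R b1@8:L]
Ball 1: thrown@0 h=3 -> first land @3; rethrown@3 h=2 -> second land @5

Answer: 3 5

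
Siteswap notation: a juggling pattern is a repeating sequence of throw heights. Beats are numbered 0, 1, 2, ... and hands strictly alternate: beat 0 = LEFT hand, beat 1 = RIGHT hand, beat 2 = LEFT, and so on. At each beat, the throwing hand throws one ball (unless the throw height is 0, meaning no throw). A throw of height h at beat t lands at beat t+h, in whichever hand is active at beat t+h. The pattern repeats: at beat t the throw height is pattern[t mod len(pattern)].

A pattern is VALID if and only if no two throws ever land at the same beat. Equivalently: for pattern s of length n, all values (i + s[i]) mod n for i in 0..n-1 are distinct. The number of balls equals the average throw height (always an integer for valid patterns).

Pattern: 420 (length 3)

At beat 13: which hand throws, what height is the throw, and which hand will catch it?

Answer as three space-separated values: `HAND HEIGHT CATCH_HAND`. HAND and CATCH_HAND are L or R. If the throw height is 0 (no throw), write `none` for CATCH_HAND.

Beat 13: 13 mod 2 = 1, so hand = R
Throw height = pattern[13 mod 3] = pattern[1] = 2
Lands at beat 13+2=15, 15 mod 2 = 1, so catch hand = R

Answer: R 2 R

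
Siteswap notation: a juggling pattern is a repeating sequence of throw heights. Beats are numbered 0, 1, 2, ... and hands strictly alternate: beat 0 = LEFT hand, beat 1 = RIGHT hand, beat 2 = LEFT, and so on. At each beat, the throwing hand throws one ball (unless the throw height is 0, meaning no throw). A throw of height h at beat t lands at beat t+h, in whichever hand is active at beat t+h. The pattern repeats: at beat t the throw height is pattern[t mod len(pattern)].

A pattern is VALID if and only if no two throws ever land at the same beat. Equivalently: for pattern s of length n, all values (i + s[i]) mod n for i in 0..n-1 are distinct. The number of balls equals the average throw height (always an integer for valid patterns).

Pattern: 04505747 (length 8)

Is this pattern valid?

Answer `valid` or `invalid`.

Answer: valid

Derivation:
i=0: (i + s[i]) mod n = (0 + 0) mod 8 = 0
i=1: (i + s[i]) mod n = (1 + 4) mod 8 = 5
i=2: (i + s[i]) mod n = (2 + 5) mod 8 = 7
i=3: (i + s[i]) mod n = (3 + 0) mod 8 = 3
i=4: (i + s[i]) mod n = (4 + 5) mod 8 = 1
i=5: (i + s[i]) mod n = (5 + 7) mod 8 = 4
i=6: (i + s[i]) mod n = (6 + 4) mod 8 = 2
i=7: (i + s[i]) mod n = (7 + 7) mod 8 = 6
Residues: [0, 5, 7, 3, 1, 4, 2, 6], distinct: True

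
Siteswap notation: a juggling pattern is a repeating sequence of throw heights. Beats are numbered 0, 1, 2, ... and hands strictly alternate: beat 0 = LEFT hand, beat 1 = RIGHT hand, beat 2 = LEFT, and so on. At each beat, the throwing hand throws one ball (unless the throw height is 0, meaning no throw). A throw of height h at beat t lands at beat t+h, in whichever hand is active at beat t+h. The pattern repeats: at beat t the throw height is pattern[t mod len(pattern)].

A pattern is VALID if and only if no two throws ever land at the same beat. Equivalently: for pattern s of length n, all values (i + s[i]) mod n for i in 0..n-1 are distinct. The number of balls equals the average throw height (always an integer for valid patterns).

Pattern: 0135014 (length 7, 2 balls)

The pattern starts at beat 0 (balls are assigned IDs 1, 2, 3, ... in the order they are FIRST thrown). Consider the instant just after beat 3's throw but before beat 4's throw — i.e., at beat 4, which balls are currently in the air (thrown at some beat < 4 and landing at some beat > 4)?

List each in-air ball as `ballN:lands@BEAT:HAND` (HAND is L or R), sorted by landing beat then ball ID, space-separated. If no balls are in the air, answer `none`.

Answer: ball1:lands@5:R ball2:lands@8:L

Derivation:
Beat 1 (R): throw ball1 h=1 -> lands@2:L; in-air after throw: [b1@2:L]
Beat 2 (L): throw ball1 h=3 -> lands@5:R; in-air after throw: [b1@5:R]
Beat 3 (R): throw ball2 h=5 -> lands@8:L; in-air after throw: [b1@5:R b2@8:L]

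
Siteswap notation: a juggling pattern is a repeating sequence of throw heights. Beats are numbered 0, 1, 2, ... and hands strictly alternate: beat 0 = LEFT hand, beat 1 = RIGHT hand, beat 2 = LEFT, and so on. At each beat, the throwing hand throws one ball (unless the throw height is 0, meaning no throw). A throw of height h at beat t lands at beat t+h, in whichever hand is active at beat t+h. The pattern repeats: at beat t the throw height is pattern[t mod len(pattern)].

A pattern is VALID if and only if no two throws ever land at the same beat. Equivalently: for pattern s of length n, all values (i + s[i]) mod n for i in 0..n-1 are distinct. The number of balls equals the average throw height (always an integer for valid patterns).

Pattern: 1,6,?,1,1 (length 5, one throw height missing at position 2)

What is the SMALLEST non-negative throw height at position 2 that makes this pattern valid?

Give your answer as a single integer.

Answer: 1

Derivation:
i=0: (0 + 1) mod 5 = 1
i=1: (1 + 6) mod 5 = 2
i=2: s[i]=? (unknown)
i=3: (3 + 1) mod 5 = 4
i=4: (4 + 1) mod 5 = 0
Known residues: [0, 1, 2, 4]; need a permutation of 0..4, so missing residue r = 3
Need (2 + s) mod 5 = 3; smallest s = (3 - 2) mod 5 = 1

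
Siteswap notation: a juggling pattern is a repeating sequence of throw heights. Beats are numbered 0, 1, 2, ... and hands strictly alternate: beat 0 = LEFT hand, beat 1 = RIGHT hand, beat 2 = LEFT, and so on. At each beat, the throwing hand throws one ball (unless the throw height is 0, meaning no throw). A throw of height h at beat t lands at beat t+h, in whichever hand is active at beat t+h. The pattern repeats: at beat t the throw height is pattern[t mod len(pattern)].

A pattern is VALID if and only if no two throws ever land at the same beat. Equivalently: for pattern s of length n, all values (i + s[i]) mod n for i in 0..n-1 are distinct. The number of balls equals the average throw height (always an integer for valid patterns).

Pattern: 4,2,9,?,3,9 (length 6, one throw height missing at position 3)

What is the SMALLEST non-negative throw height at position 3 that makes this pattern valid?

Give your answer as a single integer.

Answer: 3

Derivation:
i=0: (0 + 4) mod 6 = 4
i=1: (1 + 2) mod 6 = 3
i=2: (2 + 9) mod 6 = 5
i=3: s[i]=? (unknown)
i=4: (4 + 3) mod 6 = 1
i=5: (5 + 9) mod 6 = 2
Known residues: [1, 2, 3, 4, 5]; need a permutation of 0..5, so missing residue r = 0
Need (3 + s) mod 6 = 0; smallest s = (0 - 3) mod 6 = 3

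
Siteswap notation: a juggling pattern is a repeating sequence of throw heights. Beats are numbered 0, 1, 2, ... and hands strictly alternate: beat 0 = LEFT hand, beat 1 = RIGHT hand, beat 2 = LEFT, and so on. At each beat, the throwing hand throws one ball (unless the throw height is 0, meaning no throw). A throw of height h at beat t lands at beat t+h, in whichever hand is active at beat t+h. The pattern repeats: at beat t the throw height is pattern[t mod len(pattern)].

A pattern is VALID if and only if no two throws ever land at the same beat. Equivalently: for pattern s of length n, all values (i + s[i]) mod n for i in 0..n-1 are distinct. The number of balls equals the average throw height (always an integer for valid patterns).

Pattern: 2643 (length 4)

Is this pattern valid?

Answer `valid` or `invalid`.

Answer: invalid

Derivation:
i=0: (i + s[i]) mod n = (0 + 2) mod 4 = 2
i=1: (i + s[i]) mod n = (1 + 6) mod 4 = 3
i=2: (i + s[i]) mod n = (2 + 4) mod 4 = 2
i=3: (i + s[i]) mod n = (3 + 3) mod 4 = 2
Residues: [2, 3, 2, 2], distinct: False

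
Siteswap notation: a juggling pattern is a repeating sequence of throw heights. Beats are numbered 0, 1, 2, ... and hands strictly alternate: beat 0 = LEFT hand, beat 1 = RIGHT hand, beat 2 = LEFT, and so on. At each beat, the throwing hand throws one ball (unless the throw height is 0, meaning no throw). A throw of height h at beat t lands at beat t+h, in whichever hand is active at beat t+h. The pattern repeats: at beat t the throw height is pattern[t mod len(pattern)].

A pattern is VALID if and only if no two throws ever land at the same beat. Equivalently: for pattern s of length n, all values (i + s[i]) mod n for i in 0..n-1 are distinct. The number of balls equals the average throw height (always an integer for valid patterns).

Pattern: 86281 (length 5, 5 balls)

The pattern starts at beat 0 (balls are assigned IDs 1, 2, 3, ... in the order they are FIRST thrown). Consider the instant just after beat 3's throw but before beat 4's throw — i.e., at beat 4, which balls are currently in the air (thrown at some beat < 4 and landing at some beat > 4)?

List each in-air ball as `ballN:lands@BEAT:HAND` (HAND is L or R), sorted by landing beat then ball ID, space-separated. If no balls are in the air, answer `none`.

Answer: ball2:lands@7:R ball1:lands@8:L ball4:lands@11:R

Derivation:
Beat 0 (L): throw ball1 h=8 -> lands@8:L; in-air after throw: [b1@8:L]
Beat 1 (R): throw ball2 h=6 -> lands@7:R; in-air after throw: [b2@7:R b1@8:L]
Beat 2 (L): throw ball3 h=2 -> lands@4:L; in-air after throw: [b3@4:L b2@7:R b1@8:L]
Beat 3 (R): throw ball4 h=8 -> lands@11:R; in-air after throw: [b3@4:L b2@7:R b1@8:L b4@11:R]
Beat 4 (L): throw ball3 h=1 -> lands@5:R; in-air after throw: [b3@5:R b2@7:R b1@8:L b4@11:R]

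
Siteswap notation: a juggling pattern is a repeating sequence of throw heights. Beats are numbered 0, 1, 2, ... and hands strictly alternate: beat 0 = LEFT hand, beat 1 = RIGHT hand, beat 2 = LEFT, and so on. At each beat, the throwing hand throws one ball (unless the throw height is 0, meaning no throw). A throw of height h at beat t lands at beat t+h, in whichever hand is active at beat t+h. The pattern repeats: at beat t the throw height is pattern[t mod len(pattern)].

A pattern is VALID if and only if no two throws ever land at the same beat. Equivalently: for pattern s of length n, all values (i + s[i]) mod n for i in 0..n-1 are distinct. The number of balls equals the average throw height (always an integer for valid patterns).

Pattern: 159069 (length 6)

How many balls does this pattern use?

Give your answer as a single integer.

Pattern = [1, 5, 9, 0, 6, 9], length n = 6
  position 0: throw height = 1, running sum = 1
  position 1: throw height = 5, running sum = 6
  position 2: throw height = 9, running sum = 15
  position 3: throw height = 0, running sum = 15
  position 4: throw height = 6, running sum = 21
  position 5: throw height = 9, running sum = 30
Total sum = 30; balls = sum / n = 30 / 6 = 5

Answer: 5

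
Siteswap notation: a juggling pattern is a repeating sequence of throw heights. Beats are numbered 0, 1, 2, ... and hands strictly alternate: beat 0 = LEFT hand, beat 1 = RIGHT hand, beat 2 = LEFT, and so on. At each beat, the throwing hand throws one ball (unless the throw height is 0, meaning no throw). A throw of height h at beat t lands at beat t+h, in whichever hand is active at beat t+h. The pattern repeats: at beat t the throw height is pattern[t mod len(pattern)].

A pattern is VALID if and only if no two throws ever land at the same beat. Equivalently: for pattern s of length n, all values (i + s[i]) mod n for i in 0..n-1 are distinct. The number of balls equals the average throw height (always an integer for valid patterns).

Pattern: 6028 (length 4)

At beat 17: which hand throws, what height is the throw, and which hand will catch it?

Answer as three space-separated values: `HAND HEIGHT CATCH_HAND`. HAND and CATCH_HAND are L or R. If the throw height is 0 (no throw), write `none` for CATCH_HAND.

Answer: R 0 none

Derivation:
Beat 17: 17 mod 2 = 1, so hand = R
Throw height = pattern[17 mod 4] = pattern[1] = 0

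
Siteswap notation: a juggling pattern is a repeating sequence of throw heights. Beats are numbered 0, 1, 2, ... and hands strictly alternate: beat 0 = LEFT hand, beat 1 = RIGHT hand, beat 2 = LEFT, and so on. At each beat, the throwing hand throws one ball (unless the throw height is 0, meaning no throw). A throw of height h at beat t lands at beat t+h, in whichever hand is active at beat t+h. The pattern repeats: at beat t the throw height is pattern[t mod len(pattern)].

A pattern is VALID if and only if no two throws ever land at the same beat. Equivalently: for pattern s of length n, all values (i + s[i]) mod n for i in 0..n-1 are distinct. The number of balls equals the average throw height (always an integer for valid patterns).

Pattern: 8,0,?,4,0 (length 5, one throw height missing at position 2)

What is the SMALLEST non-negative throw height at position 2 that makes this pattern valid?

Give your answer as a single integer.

Answer: 3

Derivation:
i=0: (0 + 8) mod 5 = 3
i=1: (1 + 0) mod 5 = 1
i=2: s[i]=? (unknown)
i=3: (3 + 4) mod 5 = 2
i=4: (4 + 0) mod 5 = 4
Known residues: [1, 2, 3, 4]; need a permutation of 0..4, so missing residue r = 0
Need (2 + s) mod 5 = 0; smallest s = (0 - 2) mod 5 = 3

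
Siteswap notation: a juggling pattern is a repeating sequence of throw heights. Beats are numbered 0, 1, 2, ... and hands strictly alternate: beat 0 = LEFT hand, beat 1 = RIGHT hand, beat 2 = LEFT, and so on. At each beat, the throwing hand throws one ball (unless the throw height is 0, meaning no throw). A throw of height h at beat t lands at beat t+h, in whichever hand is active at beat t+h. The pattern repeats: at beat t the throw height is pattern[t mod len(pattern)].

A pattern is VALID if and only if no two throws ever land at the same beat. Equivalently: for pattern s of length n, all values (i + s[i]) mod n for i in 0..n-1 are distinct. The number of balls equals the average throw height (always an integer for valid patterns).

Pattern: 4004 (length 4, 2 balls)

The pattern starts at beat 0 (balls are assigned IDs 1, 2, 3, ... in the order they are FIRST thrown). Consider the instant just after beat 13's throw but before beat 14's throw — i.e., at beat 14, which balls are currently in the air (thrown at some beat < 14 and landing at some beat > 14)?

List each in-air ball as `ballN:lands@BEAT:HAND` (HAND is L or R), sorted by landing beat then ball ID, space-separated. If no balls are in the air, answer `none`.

Answer: ball2:lands@15:R ball1:lands@16:L

Derivation:
Beat 0 (L): throw ball1 h=4 -> lands@4:L; in-air after throw: [b1@4:L]
Beat 3 (R): throw ball2 h=4 -> lands@7:R; in-air after throw: [b1@4:L b2@7:R]
Beat 4 (L): throw ball1 h=4 -> lands@8:L; in-air after throw: [b2@7:R b1@8:L]
Beat 7 (R): throw ball2 h=4 -> lands@11:R; in-air after throw: [b1@8:L b2@11:R]
Beat 8 (L): throw ball1 h=4 -> lands@12:L; in-air after throw: [b2@11:R b1@12:L]
Beat 11 (R): throw ball2 h=4 -> lands@15:R; in-air after throw: [b1@12:L b2@15:R]
Beat 12 (L): throw ball1 h=4 -> lands@16:L; in-air after throw: [b2@15:R b1@16:L]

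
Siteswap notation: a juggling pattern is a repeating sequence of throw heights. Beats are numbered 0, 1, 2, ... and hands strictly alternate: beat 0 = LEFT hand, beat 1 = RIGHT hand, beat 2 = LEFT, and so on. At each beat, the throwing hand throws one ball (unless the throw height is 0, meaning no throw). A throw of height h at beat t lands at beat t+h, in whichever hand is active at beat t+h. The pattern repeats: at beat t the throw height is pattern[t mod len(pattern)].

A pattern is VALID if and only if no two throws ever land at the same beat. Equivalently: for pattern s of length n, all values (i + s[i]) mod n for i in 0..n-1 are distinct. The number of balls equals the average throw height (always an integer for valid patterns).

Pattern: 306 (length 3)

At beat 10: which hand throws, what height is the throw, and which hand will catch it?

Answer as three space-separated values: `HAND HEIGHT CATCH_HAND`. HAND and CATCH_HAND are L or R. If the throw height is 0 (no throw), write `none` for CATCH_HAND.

Answer: L 0 none

Derivation:
Beat 10: 10 mod 2 = 0, so hand = L
Throw height = pattern[10 mod 3] = pattern[1] = 0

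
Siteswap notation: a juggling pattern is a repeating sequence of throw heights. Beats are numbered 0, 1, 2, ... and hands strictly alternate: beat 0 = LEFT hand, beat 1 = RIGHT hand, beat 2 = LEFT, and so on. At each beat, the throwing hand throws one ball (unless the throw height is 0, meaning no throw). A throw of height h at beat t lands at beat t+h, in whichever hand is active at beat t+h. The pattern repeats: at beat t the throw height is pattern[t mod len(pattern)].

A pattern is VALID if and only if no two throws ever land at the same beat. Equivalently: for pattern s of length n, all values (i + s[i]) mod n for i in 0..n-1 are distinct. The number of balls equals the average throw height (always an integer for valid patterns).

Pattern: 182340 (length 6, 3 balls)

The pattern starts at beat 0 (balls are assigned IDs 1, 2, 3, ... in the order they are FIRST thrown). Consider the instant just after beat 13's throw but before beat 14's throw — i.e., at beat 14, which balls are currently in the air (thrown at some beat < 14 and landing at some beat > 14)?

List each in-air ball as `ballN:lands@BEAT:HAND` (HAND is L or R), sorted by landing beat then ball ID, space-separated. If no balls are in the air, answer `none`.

Beat 0 (L): throw ball1 h=1 -> lands@1:R; in-air after throw: [b1@1:R]
Beat 1 (R): throw ball1 h=8 -> lands@9:R; in-air after throw: [b1@9:R]
Beat 2 (L): throw ball2 h=2 -> lands@4:L; in-air after throw: [b2@4:L b1@9:R]
Beat 3 (R): throw ball3 h=3 -> lands@6:L; in-air after throw: [b2@4:L b3@6:L b1@9:R]
Beat 4 (L): throw ball2 h=4 -> lands@8:L; in-air after throw: [b3@6:L b2@8:L b1@9:R]
Beat 6 (L): throw ball3 h=1 -> lands@7:R; in-air after throw: [b3@7:R b2@8:L b1@9:R]
Beat 7 (R): throw ball3 h=8 -> lands@15:R; in-air after throw: [b2@8:L b1@9:R b3@15:R]
Beat 8 (L): throw ball2 h=2 -> lands@10:L; in-air after throw: [b1@9:R b2@10:L b3@15:R]
Beat 9 (R): throw ball1 h=3 -> lands@12:L; in-air after throw: [b2@10:L b1@12:L b3@15:R]
Beat 10 (L): throw ball2 h=4 -> lands@14:L; in-air after throw: [b1@12:L b2@14:L b3@15:R]
Beat 12 (L): throw ball1 h=1 -> lands@13:R; in-air after throw: [b1@13:R b2@14:L b3@15:R]
Beat 13 (R): throw ball1 h=8 -> lands@21:R; in-air after throw: [b2@14:L b3@15:R b1@21:R]
Beat 14 (L): throw ball2 h=2 -> lands@16:L; in-air after throw: [b3@15:R b2@16:L b1@21:R]

Answer: ball3:lands@15:R ball1:lands@21:R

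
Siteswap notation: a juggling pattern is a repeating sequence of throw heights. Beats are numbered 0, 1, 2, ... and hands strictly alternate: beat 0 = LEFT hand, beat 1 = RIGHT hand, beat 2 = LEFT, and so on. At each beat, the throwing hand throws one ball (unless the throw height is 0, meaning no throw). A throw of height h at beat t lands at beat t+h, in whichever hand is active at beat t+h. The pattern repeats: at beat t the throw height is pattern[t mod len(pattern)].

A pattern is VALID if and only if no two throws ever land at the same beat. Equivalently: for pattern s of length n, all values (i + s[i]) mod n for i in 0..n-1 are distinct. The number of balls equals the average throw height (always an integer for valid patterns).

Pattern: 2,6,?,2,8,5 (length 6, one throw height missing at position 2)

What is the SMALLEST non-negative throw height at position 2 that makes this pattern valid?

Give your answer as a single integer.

Answer: 1

Derivation:
i=0: (0 + 2) mod 6 = 2
i=1: (1 + 6) mod 6 = 1
i=2: s[i]=? (unknown)
i=3: (3 + 2) mod 6 = 5
i=4: (4 + 8) mod 6 = 0
i=5: (5 + 5) mod 6 = 4
Known residues: [0, 1, 2, 4, 5]; need a permutation of 0..5, so missing residue r = 3
Need (2 + s) mod 6 = 3; smallest s = (3 - 2) mod 6 = 1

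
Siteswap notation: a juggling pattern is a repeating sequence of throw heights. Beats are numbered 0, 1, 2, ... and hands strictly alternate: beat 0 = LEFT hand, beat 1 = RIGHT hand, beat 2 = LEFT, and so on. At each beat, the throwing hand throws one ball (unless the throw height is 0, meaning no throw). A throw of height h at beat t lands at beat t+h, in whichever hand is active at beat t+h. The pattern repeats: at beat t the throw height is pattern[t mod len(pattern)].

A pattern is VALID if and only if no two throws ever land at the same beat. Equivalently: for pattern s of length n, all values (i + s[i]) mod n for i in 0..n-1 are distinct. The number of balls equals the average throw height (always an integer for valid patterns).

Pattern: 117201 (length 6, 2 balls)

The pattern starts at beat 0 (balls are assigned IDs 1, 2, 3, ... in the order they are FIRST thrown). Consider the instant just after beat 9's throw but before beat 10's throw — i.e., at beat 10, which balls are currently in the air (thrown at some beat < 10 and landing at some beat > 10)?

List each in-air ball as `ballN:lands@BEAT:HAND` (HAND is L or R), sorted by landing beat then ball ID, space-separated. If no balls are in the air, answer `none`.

Beat 0 (L): throw ball1 h=1 -> lands@1:R; in-air after throw: [b1@1:R]
Beat 1 (R): throw ball1 h=1 -> lands@2:L; in-air after throw: [b1@2:L]
Beat 2 (L): throw ball1 h=7 -> lands@9:R; in-air after throw: [b1@9:R]
Beat 3 (R): throw ball2 h=2 -> lands@5:R; in-air after throw: [b2@5:R b1@9:R]
Beat 5 (R): throw ball2 h=1 -> lands@6:L; in-air after throw: [b2@6:L b1@9:R]
Beat 6 (L): throw ball2 h=1 -> lands@7:R; in-air after throw: [b2@7:R b1@9:R]
Beat 7 (R): throw ball2 h=1 -> lands@8:L; in-air after throw: [b2@8:L b1@9:R]
Beat 8 (L): throw ball2 h=7 -> lands@15:R; in-air after throw: [b1@9:R b2@15:R]
Beat 9 (R): throw ball1 h=2 -> lands@11:R; in-air after throw: [b1@11:R b2@15:R]

Answer: ball1:lands@11:R ball2:lands@15:R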